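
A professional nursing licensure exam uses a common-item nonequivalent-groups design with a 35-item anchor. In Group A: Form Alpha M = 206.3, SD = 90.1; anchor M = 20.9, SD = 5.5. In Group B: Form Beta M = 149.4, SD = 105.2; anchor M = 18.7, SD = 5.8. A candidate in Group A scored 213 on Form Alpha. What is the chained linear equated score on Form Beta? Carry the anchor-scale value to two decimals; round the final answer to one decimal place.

196.7

Form Alpha → anchor (Group A): v = (5.5/90.1)(213 − 206.3) + 20.9 = 21.31
anchor → Form Beta (Group B): y = (105.2/5.8)(21.31 − 18.7) + 149.4 = 196.7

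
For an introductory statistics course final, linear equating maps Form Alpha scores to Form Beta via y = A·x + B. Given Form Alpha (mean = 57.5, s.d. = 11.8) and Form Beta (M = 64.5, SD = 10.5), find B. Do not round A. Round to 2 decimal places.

13.33

A = SD_Y / SD_X = 10.5 / 11.8 = 0.889831
B = M_Y − A·M_X = 64.5 − 0.889831 × 57.5 = 13.33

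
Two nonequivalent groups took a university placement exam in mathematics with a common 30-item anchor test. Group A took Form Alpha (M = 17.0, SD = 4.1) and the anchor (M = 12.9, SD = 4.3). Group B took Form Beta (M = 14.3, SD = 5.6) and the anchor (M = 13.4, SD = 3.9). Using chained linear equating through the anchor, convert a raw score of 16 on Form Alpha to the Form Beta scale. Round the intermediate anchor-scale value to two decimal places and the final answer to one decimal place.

Form Alpha → anchor (Group A): v = (4.3/4.1)(16 − 17.0) + 12.9 = 11.85
anchor → Form Beta (Group B): y = (5.6/3.9)(11.85 − 13.4) + 14.3 = 12.1

12.1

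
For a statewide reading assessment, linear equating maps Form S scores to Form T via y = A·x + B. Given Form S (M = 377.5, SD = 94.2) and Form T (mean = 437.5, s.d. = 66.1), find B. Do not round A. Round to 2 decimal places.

172.61

A = SD_Y / SD_X = 66.1 / 94.2 = 0.701699
B = M_Y − A·M_X = 437.5 − 0.701699 × 377.5 = 172.61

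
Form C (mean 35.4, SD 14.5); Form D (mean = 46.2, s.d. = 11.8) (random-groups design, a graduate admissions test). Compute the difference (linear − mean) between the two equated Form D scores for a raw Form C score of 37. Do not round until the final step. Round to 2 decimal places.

Mean-equated: 37 + (46.2 − 35.4) = 47.80
Linear-equated: (11.8/14.5)(37 − 35.4) + 46.2 = 47.502
Difference = 47.502 − 47.80 = -0.30

-0.30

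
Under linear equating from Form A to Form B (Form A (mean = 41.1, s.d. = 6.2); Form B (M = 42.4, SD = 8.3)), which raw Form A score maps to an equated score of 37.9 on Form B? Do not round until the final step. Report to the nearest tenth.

Invert y = (SD_Y/SD_X)(x − M_X) + M_Y:
x = (SD_X/SD_Y)(y − M_Y) + M_X = (6.2/8.3)(37.9 − 42.4) + 41.1
x = 0.746988 × -4.500 + 41.1 = 37.7

37.7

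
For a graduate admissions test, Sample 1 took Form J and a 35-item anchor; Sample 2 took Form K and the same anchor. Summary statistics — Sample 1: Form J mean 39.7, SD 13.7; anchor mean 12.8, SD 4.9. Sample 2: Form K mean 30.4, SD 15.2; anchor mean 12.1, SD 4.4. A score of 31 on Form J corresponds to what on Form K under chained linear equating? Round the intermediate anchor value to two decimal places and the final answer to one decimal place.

22.1

Form J → anchor (Sample 1): v = (4.9/13.7)(31 − 39.7) + 12.8 = 9.69
anchor → Form K (Sample 2): y = (15.2/4.4)(9.69 − 12.1) + 30.4 = 22.1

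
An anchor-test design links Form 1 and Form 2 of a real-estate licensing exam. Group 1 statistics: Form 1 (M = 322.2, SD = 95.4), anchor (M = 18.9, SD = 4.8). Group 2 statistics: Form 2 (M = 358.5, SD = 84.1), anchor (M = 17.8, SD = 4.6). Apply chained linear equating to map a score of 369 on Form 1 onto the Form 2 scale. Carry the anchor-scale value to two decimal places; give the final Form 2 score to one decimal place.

421.6

Form 1 → anchor (Group 1): v = (4.8/95.4)(369 − 322.2) + 18.9 = 21.25
anchor → Form 2 (Group 2): y = (84.1/4.6)(21.25 − 17.8) + 358.5 = 421.6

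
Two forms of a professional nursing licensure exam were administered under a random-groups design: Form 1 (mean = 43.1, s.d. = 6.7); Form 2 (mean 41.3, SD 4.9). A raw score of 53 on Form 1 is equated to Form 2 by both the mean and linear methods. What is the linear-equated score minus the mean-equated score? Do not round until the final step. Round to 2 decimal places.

Mean-equated: 53 + (41.3 − 43.1) = 51.20
Linear-equated: (4.9/6.7)(53 − 43.1) + 41.3 = 48.540
Difference = 48.540 − 51.20 = -2.66

-2.66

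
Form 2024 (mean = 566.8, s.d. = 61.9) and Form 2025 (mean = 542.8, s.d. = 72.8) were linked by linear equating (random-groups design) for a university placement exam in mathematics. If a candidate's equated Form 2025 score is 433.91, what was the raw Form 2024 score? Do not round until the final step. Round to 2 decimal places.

Invert y = (SD_Y/SD_X)(x − M_X) + M_Y:
x = (SD_X/SD_Y)(y − M_Y) + M_X = (61.9/72.8)(433.91 − 542.8) + 566.8
x = 0.850275 × -108.890 + 566.8 = 474.21

474.21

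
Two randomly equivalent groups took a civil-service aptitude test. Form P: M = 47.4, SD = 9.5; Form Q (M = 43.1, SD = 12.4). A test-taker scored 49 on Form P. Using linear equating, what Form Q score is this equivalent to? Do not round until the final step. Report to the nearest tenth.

Linear equating: y = (SD_Y/SD_X)(x − M_X) + M_Y
y = (12.4/9.5)(49 − 47.4) + 43.1
y = 1.305263 × 1.6 + 43.1 = 2.0884 + 43.1 = 45.2

45.2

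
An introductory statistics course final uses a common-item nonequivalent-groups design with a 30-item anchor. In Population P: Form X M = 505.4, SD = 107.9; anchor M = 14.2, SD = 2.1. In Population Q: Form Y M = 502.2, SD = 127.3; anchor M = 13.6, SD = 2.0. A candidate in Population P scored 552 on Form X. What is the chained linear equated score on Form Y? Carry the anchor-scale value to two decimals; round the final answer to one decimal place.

Form X → anchor (Population P): v = (2.1/107.9)(552 − 505.4) + 14.2 = 15.11
anchor → Form Y (Population Q): y = (127.3/2.0)(15.11 − 13.6) + 502.2 = 598.3

598.3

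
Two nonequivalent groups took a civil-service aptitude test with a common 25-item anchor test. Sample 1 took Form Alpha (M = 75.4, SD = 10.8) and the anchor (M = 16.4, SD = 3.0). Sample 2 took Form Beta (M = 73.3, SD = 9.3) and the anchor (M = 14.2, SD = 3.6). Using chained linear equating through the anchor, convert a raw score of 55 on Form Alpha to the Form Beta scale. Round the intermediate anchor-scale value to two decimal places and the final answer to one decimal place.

Form Alpha → anchor (Sample 1): v = (3.0/10.8)(55 − 75.4) + 16.4 = 10.73
anchor → Form Beta (Sample 2): y = (9.3/3.6)(10.73 − 14.2) + 73.3 = 64.3

64.3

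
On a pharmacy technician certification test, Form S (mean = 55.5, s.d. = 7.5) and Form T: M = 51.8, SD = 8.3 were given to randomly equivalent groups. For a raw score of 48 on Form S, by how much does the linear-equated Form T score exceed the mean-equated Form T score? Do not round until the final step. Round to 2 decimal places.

Mean-equated: 48 + (51.8 − 55.5) = 44.30
Linear-equated: (8.3/7.5)(48 − 55.5) + 51.8 = 43.500
Difference = 43.500 − 44.30 = -0.80

-0.80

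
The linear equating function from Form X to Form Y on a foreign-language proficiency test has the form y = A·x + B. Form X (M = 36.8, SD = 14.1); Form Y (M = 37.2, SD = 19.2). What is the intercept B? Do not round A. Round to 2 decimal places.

A = SD_Y / SD_X = 19.2 / 14.1 = 1.361702
B = M_Y − A·M_X = 37.2 − 1.361702 × 36.8 = -12.91

-12.91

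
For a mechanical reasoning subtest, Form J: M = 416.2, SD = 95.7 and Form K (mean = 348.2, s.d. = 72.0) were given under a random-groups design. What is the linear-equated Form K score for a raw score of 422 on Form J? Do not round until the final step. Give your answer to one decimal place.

352.6

Linear equating: y = (SD_Y/SD_X)(x − M_X) + M_Y
y = (72.0/95.7)(422 − 416.2) + 348.2
y = 0.752351 × 5.8 + 348.2 = 4.3636 + 348.2 = 352.6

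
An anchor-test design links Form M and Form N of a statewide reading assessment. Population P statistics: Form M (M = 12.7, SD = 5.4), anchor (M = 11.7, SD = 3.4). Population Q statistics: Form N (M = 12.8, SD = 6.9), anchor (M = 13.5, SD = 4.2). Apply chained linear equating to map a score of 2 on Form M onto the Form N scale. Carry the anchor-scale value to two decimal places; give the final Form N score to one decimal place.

Form M → anchor (Population P): v = (3.4/5.4)(2 − 12.7) + 11.7 = 4.96
anchor → Form N (Population Q): y = (6.9/4.2)(4.96 − 13.5) + 12.8 = -1.2

-1.2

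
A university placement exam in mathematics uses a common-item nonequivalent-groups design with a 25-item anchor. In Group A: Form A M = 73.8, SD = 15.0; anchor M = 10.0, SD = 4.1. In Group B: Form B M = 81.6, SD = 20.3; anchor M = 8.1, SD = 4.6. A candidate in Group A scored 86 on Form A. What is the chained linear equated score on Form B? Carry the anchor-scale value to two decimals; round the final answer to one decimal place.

Form A → anchor (Group A): v = (4.1/15.0)(86 − 73.8) + 10.0 = 13.33
anchor → Form B (Group B): y = (20.3/4.6)(13.33 − 8.1) + 81.6 = 104.7

104.7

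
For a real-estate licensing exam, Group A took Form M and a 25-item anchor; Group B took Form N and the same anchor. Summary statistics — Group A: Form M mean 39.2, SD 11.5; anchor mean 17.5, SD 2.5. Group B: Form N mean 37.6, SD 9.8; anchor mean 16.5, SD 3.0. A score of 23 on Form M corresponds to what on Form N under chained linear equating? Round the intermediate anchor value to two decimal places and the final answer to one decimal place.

29.4

Form M → anchor (Group A): v = (2.5/11.5)(23 − 39.2) + 17.5 = 13.98
anchor → Form N (Group B): y = (9.8/3.0)(13.98 − 16.5) + 37.6 = 29.4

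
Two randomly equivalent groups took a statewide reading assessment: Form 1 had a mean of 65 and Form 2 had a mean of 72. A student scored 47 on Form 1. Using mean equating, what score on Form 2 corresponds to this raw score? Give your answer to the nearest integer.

54

Mean equating: y = x + (M_Y − M_X) = 47 + (72 − 65) = 54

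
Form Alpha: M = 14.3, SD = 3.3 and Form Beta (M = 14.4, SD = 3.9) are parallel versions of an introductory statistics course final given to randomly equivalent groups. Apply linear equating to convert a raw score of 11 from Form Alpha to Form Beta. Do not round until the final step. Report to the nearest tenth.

Linear equating: y = (SD_Y/SD_X)(x − M_X) + M_Y
y = (3.9/3.3)(11 − 14.3) + 14.4
y = 1.181818 × -3.3 + 14.4 = -3.9000 + 14.4 = 10.5

10.5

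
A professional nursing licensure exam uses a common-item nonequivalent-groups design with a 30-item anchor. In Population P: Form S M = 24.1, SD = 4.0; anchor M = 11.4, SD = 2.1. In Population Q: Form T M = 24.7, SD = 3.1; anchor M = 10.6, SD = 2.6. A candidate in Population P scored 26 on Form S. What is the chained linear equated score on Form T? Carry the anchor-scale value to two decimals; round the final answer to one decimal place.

26.8

Form S → anchor (Population P): v = (2.1/4.0)(26 − 24.1) + 11.4 = 12.40
anchor → Form T (Population Q): y = (3.1/2.6)(12.40 − 10.6) + 24.7 = 26.8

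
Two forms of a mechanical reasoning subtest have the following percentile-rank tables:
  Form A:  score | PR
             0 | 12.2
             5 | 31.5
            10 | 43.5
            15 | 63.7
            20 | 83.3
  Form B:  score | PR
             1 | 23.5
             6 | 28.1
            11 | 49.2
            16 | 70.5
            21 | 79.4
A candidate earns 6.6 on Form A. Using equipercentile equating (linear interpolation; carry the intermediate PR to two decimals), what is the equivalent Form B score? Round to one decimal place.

PR of 6.6 on Form A: 31.5 + (6.6 − 5)/(10 − 5) × (43.5 − 31.5) = 35.34
On Form B, PR 35.34 falls between score 6 (PR 28.1) and 11 (PR 49.2).
Interpolate: 6 + (35.34 − 28.1)/(49.2 − 28.1) × (11 − 6) = 7.7

7.7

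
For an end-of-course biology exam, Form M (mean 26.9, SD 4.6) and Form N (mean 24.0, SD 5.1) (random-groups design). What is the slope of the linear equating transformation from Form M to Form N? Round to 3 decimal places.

A = SD_Y / SD_X = 5.1 / 4.6 = 1.109

1.109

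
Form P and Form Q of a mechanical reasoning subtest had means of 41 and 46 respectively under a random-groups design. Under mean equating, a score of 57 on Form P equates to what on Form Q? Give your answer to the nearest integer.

62

Mean equating: y = x + (M_Y − M_X) = 57 + (46 − 41) = 62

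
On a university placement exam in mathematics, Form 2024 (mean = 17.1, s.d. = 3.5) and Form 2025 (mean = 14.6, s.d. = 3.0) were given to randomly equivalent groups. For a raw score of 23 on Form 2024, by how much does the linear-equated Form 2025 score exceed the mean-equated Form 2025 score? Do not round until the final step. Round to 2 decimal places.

Mean-equated: 23 + (14.6 − 17.1) = 20.50
Linear-equated: (3.0/3.5)(23 − 17.1) + 14.6 = 19.657
Difference = 19.657 − 20.50 = -0.84

-0.84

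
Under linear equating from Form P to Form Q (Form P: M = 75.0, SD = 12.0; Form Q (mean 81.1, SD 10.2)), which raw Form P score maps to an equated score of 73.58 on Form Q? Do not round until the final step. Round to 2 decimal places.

Invert y = (SD_Y/SD_X)(x − M_X) + M_Y:
x = (SD_X/SD_Y)(y − M_Y) + M_X = (12.0/10.2)(73.58 − 81.1) + 75.0
x = 1.176471 × -7.520 + 75.0 = 66.15

66.15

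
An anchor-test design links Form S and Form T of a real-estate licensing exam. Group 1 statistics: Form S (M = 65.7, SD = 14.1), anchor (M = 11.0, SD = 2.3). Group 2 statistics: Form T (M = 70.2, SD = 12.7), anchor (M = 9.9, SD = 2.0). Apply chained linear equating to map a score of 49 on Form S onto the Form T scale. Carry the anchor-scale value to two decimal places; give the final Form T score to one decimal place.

59.9

Form S → anchor (Group 1): v = (2.3/14.1)(49 − 65.7) + 11.0 = 8.28
anchor → Form T (Group 2): y = (12.7/2.0)(8.28 − 9.9) + 70.2 = 59.9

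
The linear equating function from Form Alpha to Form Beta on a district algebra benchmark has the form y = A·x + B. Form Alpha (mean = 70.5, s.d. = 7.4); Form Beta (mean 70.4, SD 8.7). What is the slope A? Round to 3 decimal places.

A = SD_Y / SD_X = 8.7 / 7.4 = 1.176

1.176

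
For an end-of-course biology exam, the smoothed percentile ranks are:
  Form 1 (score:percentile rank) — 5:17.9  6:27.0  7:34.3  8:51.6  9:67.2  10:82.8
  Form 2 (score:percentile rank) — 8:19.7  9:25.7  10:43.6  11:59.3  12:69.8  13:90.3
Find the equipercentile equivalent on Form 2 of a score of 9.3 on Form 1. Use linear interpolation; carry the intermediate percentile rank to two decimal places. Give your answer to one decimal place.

PR of 9.3 on Form 1: 67.2 + (9.3 − 9)/(10 − 9) × (82.8 − 67.2) = 71.88
On Form 2, PR 71.88 falls between score 12 (PR 69.8) and 13 (PR 90.3).
Interpolate: 12 + (71.88 − 69.8)/(90.3 − 69.8) × (13 − 12) = 12.1

12.1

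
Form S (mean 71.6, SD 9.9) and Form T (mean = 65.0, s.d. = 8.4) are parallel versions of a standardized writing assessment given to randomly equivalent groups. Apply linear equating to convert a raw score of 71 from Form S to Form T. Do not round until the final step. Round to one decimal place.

Linear equating: y = (SD_Y/SD_X)(x − M_X) + M_Y
y = (8.4/9.9)(71 − 71.6) + 65.0
y = 0.848485 × -0.6 + 65.0 = -0.5091 + 65.0 = 64.5

64.5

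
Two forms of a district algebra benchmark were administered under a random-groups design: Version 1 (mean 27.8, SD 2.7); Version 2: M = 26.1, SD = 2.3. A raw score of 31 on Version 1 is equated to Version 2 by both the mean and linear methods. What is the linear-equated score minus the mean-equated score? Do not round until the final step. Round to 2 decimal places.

Mean-equated: 31 + (26.1 − 27.8) = 29.30
Linear-equated: (2.3/2.7)(31 − 27.8) + 26.1 = 28.826
Difference = 28.826 − 29.30 = -0.47

-0.47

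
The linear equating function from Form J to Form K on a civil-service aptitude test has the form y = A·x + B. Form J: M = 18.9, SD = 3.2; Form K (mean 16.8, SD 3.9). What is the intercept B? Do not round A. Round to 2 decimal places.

A = SD_Y / SD_X = 3.9 / 3.2 = 1.218750
B = M_Y − A·M_X = 16.8 − 1.218750 × 18.9 = -6.23

-6.23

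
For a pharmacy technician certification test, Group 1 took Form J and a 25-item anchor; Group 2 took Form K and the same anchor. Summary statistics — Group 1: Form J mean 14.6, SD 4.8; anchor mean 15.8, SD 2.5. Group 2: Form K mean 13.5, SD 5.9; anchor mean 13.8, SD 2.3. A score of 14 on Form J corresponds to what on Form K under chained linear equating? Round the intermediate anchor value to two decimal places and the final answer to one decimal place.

17.8

Form J → anchor (Group 1): v = (2.5/4.8)(14 − 14.6) + 15.8 = 15.49
anchor → Form K (Group 2): y = (5.9/2.3)(15.49 − 13.8) + 13.5 = 17.8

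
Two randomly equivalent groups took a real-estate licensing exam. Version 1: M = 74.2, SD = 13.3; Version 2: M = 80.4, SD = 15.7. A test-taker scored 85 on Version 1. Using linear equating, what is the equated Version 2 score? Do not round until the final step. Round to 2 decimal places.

Linear equating: y = (SD_Y/SD_X)(x − M_X) + M_Y
y = (15.7/13.3)(85 − 74.2) + 80.4
y = 1.180451 × 10.8 + 80.4 = 12.7489 + 80.4 = 93.15

93.15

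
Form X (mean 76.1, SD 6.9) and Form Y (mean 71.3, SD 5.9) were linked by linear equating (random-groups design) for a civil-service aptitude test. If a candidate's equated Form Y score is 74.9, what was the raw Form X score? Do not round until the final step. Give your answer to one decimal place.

80.3

Invert y = (SD_Y/SD_X)(x − M_X) + M_Y:
x = (SD_X/SD_Y)(y − M_Y) + M_X = (6.9/5.9)(74.9 − 71.3) + 76.1
x = 1.169492 × 3.600 + 76.1 = 80.3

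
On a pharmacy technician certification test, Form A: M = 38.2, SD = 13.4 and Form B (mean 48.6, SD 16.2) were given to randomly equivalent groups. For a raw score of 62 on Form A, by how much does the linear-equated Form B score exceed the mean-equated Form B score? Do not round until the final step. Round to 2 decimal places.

4.97

Mean-equated: 62 + (48.6 − 38.2) = 72.40
Linear-equated: (16.2/13.4)(62 − 38.2) + 48.6 = 77.373
Difference = 77.373 − 72.40 = 4.97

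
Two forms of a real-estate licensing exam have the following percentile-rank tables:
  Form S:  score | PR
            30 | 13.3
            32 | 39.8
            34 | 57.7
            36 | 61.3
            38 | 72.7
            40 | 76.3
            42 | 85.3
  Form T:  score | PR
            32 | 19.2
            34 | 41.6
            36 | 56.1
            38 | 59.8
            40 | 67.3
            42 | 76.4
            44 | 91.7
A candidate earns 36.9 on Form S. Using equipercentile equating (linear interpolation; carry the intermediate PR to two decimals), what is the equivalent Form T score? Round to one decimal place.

PR of 36.9 on Form S: 61.3 + (36.9 − 36)/(38 − 36) × (72.7 − 61.3) = 66.43
On Form T, PR 66.43 falls between score 38 (PR 59.8) and 40 (PR 67.3).
Interpolate: 38 + (66.43 − 59.8)/(67.3 − 59.8) × (40 − 38) = 39.8

39.8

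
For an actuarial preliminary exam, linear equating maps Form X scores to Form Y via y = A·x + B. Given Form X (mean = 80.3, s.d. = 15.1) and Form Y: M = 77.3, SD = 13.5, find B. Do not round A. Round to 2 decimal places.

5.51

A = SD_Y / SD_X = 13.5 / 15.1 = 0.894040
B = M_Y − A·M_X = 77.3 − 0.894040 × 80.3 = 5.51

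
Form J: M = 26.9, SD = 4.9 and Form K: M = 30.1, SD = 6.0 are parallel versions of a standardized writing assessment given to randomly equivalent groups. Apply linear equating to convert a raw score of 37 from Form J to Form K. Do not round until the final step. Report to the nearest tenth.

42.5

Linear equating: y = (SD_Y/SD_X)(x − M_X) + M_Y
y = (6.0/4.9)(37 − 26.9) + 30.1
y = 1.224490 × 10.1 + 30.1 = 12.3673 + 30.1 = 42.5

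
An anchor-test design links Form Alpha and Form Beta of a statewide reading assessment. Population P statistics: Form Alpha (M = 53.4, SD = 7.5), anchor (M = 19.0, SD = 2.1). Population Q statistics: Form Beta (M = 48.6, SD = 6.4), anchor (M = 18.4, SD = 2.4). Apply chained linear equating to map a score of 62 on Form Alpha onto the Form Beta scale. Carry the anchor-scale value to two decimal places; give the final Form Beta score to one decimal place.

56.6

Form Alpha → anchor (Population P): v = (2.1/7.5)(62 − 53.4) + 19.0 = 21.41
anchor → Form Beta (Population Q): y = (6.4/2.4)(21.41 − 18.4) + 48.6 = 56.6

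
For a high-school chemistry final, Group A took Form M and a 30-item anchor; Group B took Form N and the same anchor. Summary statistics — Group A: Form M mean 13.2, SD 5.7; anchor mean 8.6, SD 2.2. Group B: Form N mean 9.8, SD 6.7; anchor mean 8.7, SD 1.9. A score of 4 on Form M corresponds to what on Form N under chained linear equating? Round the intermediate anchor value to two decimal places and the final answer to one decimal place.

-3.1

Form M → anchor (Group A): v = (2.2/5.7)(4 − 13.2) + 8.6 = 5.05
anchor → Form N (Group B): y = (6.7/1.9)(5.05 − 8.7) + 9.8 = -3.1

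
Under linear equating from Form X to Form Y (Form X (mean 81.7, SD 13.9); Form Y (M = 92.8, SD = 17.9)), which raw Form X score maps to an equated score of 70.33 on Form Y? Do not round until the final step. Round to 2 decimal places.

Invert y = (SD_Y/SD_X)(x − M_X) + M_Y:
x = (SD_X/SD_Y)(y − M_Y) + M_X = (13.9/17.9)(70.33 − 92.8) + 81.7
x = 0.776536 × -22.470 + 81.7 = 64.25

64.25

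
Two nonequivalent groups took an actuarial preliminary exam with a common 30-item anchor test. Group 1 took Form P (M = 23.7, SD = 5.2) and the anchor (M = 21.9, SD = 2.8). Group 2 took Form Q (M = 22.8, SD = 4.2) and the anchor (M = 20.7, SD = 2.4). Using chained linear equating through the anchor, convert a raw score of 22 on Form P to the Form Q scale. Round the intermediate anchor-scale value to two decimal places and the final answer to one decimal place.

23.3

Form P → anchor (Group 1): v = (2.8/5.2)(22 − 23.7) + 21.9 = 20.98
anchor → Form Q (Group 2): y = (4.2/2.4)(20.98 − 20.7) + 22.8 = 23.3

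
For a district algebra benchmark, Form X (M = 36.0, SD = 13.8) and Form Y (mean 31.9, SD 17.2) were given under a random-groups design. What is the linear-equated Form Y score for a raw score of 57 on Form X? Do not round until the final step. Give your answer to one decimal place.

Linear equating: y = (SD_Y/SD_X)(x − M_X) + M_Y
y = (17.2/13.8)(57 − 36.0) + 31.9
y = 1.246377 × 21.0 + 31.9 = 26.1739 + 31.9 = 58.1

58.1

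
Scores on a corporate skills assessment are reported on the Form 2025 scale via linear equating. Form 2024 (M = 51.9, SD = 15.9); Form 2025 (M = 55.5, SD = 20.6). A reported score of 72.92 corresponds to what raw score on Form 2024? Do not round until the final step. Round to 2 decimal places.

Invert y = (SD_Y/SD_X)(x − M_X) + M_Y:
x = (SD_X/SD_Y)(y − M_Y) + M_X = (15.9/20.6)(72.92 − 55.5) + 51.9
x = 0.771845 × 17.420 + 51.9 = 65.35

65.35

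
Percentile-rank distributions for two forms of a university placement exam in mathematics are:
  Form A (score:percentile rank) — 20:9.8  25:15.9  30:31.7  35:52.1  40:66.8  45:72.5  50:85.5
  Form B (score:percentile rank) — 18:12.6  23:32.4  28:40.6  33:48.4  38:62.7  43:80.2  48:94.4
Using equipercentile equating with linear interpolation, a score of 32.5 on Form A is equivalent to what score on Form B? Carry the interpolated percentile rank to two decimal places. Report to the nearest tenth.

28.8

PR of 32.5 on Form A: 31.7 + (32.5 − 30)/(35 − 30) × (52.1 − 31.7) = 41.90
On Form B, PR 41.90 falls between score 28 (PR 40.6) and 33 (PR 48.4).
Interpolate: 28 + (41.90 − 40.6)/(48.4 − 40.6) × (33 − 28) = 28.8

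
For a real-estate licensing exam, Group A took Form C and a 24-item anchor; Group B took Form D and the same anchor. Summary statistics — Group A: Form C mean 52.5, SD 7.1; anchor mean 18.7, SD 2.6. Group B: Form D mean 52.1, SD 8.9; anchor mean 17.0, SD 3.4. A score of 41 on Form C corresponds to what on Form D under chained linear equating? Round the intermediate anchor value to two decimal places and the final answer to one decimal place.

45.5

Form C → anchor (Group A): v = (2.6/7.1)(41 − 52.5) + 18.7 = 14.49
anchor → Form D (Group B): y = (8.9/3.4)(14.49 − 17.0) + 52.1 = 45.5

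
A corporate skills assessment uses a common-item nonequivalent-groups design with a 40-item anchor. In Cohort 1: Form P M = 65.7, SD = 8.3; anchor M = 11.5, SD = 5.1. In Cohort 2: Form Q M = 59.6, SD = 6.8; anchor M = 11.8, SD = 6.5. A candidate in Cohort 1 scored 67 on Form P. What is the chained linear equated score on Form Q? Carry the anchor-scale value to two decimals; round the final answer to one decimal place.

Form P → anchor (Cohort 1): v = (5.1/8.3)(67 − 65.7) + 11.5 = 12.30
anchor → Form Q (Cohort 2): y = (6.8/6.5)(12.30 − 11.8) + 59.6 = 60.1

60.1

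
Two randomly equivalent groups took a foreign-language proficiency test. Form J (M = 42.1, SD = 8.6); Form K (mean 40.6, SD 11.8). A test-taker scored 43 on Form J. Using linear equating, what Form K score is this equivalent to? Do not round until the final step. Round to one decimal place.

Linear equating: y = (SD_Y/SD_X)(x − M_X) + M_Y
y = (11.8/8.6)(43 − 42.1) + 40.6
y = 1.372093 × 0.9 + 40.6 = 1.2349 + 40.6 = 41.8

41.8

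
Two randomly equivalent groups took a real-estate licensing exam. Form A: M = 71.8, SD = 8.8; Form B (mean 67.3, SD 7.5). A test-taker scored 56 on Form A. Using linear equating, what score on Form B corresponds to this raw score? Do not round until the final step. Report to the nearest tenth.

Linear equating: y = (SD_Y/SD_X)(x − M_X) + M_Y
y = (7.5/8.8)(56 − 71.8) + 67.3
y = 0.852273 × -15.8 + 67.3 = -13.4659 + 67.3 = 53.8

53.8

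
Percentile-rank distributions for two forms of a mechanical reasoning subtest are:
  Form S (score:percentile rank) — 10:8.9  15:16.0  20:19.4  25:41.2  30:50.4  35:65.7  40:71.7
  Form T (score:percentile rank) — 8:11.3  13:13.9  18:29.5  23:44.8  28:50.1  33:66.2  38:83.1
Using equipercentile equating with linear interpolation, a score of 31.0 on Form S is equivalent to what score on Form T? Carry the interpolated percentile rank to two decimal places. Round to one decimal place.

29.0

PR of 31.0 on Form S: 50.4 + (31.0 − 30)/(35 − 30) × (65.7 − 50.4) = 53.46
On Form T, PR 53.46 falls between score 28 (PR 50.1) and 33 (PR 66.2).
Interpolate: 28 + (53.46 − 50.1)/(66.2 − 50.1) × (33 − 28) = 29.0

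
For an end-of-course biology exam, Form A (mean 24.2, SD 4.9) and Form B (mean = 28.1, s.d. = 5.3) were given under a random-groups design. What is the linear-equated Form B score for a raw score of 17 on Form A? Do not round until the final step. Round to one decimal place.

20.3

Linear equating: y = (SD_Y/SD_X)(x − M_X) + M_Y
y = (5.3/4.9)(17 − 24.2) + 28.1
y = 1.081633 × -7.2 + 28.1 = -7.7878 + 28.1 = 20.3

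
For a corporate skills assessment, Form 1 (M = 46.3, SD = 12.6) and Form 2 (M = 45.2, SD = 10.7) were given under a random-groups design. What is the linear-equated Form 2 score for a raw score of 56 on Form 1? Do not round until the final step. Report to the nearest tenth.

53.4

Linear equating: y = (SD_Y/SD_X)(x − M_X) + M_Y
y = (10.7/12.6)(56 − 46.3) + 45.2
y = 0.849206 × 9.7 + 45.2 = 8.2373 + 45.2 = 53.4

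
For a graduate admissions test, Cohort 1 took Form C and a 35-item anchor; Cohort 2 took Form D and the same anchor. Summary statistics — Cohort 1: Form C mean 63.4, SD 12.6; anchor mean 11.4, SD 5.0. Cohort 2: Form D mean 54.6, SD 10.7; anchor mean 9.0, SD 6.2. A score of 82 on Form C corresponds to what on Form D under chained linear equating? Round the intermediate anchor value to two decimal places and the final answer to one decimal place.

71.5

Form C → anchor (Cohort 1): v = (5.0/12.6)(82 − 63.4) + 11.4 = 18.78
anchor → Form D (Cohort 2): y = (10.7/6.2)(18.78 − 9.0) + 54.6 = 71.5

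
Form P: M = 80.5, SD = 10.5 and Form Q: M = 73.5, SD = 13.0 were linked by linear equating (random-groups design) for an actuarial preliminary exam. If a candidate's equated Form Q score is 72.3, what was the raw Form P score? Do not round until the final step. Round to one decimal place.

Invert y = (SD_Y/SD_X)(x − M_X) + M_Y:
x = (SD_X/SD_Y)(y − M_Y) + M_X = (10.5/13.0)(72.3 − 73.5) + 80.5
x = 0.807692 × -1.200 + 80.5 = 79.5

79.5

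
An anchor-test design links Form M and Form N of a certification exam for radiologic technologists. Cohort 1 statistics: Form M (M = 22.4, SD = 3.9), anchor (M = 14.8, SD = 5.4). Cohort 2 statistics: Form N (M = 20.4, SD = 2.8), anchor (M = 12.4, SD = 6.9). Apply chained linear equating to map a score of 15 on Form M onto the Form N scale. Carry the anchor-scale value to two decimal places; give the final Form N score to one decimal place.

17.2

Form M → anchor (Cohort 1): v = (5.4/3.9)(15 − 22.4) + 14.8 = 4.55
anchor → Form N (Cohort 2): y = (2.8/6.9)(4.55 − 12.4) + 20.4 = 17.2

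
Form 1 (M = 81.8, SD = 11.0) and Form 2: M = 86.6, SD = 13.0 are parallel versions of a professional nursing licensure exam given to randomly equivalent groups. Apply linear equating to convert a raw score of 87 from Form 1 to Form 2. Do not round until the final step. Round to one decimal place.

92.7

Linear equating: y = (SD_Y/SD_X)(x − M_X) + M_Y
y = (13.0/11.0)(87 − 81.8) + 86.6
y = 1.181818 × 5.2 + 86.6 = 6.1455 + 86.6 = 92.7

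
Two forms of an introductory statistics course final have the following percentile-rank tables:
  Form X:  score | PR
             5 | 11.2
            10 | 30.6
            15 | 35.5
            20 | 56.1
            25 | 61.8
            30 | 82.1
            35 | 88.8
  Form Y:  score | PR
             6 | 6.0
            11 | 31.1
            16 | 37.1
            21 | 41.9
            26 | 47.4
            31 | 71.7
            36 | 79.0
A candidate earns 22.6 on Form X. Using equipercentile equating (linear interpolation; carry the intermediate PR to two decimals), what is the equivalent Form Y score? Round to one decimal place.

28.4

PR of 22.6 on Form X: 56.1 + (22.6 − 20)/(25 − 20) × (61.8 − 56.1) = 59.06
On Form Y, PR 59.06 falls between score 26 (PR 47.4) and 31 (PR 71.7).
Interpolate: 26 + (59.06 − 47.4)/(71.7 − 47.4) × (31 − 26) = 28.4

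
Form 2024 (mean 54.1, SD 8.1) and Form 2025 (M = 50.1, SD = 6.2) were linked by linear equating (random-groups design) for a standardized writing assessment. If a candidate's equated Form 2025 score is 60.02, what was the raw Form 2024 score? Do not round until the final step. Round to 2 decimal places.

67.06

Invert y = (SD_Y/SD_X)(x − M_X) + M_Y:
x = (SD_X/SD_Y)(y − M_Y) + M_X = (8.1/6.2)(60.02 − 50.1) + 54.1
x = 1.306452 × 9.920 + 54.1 = 67.06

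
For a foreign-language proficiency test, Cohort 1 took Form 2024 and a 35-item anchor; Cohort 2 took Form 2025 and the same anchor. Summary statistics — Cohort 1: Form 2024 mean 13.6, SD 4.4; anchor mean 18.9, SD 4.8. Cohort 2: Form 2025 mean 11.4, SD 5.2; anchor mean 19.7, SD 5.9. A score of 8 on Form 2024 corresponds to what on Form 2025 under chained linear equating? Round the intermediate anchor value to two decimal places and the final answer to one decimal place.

Form 2024 → anchor (Cohort 1): v = (4.8/4.4)(8 − 13.6) + 18.9 = 12.79
anchor → Form 2025 (Cohort 2): y = (5.2/5.9)(12.79 − 19.7) + 11.4 = 5.3

5.3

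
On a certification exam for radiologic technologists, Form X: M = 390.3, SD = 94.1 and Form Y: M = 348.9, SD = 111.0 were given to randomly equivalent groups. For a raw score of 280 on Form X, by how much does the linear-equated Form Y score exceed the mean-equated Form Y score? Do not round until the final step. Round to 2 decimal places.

-19.81

Mean-equated: 280 + (348.9 − 390.3) = 238.60
Linear-equated: (111.0/94.1)(280 − 390.3) + 348.9 = 218.791
Difference = 218.791 − 238.60 = -19.81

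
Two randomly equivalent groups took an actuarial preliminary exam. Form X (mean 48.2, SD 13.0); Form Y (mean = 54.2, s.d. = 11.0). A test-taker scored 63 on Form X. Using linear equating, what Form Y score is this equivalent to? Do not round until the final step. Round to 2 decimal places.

Linear equating: y = (SD_Y/SD_X)(x − M_X) + M_Y
y = (11.0/13.0)(63 − 48.2) + 54.2
y = 0.846154 × 14.8 + 54.2 = 12.5231 + 54.2 = 66.72

66.72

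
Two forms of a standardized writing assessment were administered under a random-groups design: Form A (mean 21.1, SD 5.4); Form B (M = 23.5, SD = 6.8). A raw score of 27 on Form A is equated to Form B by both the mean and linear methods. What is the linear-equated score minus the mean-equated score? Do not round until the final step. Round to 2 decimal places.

1.53

Mean-equated: 27 + (23.5 − 21.1) = 29.40
Linear-equated: (6.8/5.4)(27 − 21.1) + 23.5 = 30.930
Difference = 30.930 − 29.40 = 1.53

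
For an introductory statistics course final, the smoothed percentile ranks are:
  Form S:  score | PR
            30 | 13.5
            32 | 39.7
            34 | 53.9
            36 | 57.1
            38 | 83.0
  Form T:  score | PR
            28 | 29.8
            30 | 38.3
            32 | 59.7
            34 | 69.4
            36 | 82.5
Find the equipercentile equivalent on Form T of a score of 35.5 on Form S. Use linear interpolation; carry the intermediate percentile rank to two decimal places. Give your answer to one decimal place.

31.7

PR of 35.5 on Form S: 53.9 + (35.5 − 34)/(36 − 34) × (57.1 − 53.9) = 56.30
On Form T, PR 56.30 falls between score 30 (PR 38.3) and 32 (PR 59.7).
Interpolate: 30 + (56.30 − 38.3)/(59.7 − 38.3) × (32 − 30) = 31.7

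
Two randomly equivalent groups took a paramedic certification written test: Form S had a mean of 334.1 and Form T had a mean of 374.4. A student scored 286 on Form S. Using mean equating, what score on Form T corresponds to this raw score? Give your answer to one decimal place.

Mean equating: y = x + (M_Y − M_X) = 286 + (374.4 − 334.1) = 326.3

326.3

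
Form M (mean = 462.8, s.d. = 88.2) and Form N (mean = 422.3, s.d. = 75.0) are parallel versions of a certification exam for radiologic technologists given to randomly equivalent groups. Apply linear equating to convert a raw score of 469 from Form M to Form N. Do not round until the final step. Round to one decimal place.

Linear equating: y = (SD_Y/SD_X)(x − M_X) + M_Y
y = (75.0/88.2)(469 − 462.8) + 422.3
y = 0.850340 × 6.2 + 422.3 = 5.2721 + 422.3 = 427.6

427.6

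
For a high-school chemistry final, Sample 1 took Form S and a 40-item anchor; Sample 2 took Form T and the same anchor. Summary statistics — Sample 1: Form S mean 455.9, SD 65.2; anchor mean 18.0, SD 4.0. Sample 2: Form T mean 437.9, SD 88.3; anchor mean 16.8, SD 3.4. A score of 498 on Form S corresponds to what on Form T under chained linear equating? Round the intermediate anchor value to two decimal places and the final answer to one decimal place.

Form S → anchor (Sample 1): v = (4.0/65.2)(498 − 455.9) + 18.0 = 20.58
anchor → Form T (Sample 2): y = (88.3/3.4)(20.58 − 16.8) + 437.9 = 536.1

536.1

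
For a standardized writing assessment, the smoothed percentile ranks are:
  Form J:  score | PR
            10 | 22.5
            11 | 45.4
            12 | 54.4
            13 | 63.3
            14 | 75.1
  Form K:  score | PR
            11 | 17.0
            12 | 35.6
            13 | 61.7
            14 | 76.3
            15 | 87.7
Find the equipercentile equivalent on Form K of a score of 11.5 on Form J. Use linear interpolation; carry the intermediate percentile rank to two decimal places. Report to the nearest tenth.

12.5

PR of 11.5 on Form J: 45.4 + (11.5 − 11)/(12 − 11) × (54.4 − 45.4) = 49.90
On Form K, PR 49.90 falls between score 12 (PR 35.6) and 13 (PR 61.7).
Interpolate: 12 + (49.90 − 35.6)/(61.7 − 35.6) × (13 − 12) = 12.5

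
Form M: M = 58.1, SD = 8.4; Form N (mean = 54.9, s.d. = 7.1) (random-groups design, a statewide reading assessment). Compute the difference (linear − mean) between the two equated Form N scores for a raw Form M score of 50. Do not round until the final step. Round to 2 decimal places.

1.25

Mean-equated: 50 + (54.9 − 58.1) = 46.80
Linear-equated: (7.1/8.4)(50 − 58.1) + 54.9 = 48.054
Difference = 48.054 − 46.80 = 1.25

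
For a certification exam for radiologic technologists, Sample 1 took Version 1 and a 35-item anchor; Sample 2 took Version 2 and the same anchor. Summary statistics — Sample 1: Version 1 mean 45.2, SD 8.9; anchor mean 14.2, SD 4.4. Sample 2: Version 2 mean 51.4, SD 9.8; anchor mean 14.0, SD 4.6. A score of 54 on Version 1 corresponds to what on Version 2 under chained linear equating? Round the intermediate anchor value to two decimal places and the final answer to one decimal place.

Version 1 → anchor (Sample 1): v = (4.4/8.9)(54 − 45.2) + 14.2 = 18.55
anchor → Version 2 (Sample 2): y = (9.8/4.6)(18.55 − 14.0) + 51.4 = 61.1

61.1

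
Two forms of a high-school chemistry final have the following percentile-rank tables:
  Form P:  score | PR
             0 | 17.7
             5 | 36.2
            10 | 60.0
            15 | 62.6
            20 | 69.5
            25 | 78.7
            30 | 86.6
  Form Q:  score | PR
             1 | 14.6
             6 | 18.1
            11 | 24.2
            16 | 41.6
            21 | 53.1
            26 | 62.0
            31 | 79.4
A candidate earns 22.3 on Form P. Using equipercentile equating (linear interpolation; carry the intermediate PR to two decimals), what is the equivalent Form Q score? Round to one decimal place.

PR of 22.3 on Form P: 69.5 + (22.3 − 20)/(25 − 20) × (78.7 − 69.5) = 73.73
On Form Q, PR 73.73 falls between score 26 (PR 62.0) and 31 (PR 79.4).
Interpolate: 26 + (73.73 − 62.0)/(79.4 − 62.0) × (31 − 26) = 29.4

29.4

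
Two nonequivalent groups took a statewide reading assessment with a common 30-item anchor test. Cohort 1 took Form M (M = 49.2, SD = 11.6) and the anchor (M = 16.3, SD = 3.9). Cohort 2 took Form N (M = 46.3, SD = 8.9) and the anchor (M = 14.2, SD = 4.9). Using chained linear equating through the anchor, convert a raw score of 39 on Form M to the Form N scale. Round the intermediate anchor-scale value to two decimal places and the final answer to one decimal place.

Form M → anchor (Cohort 1): v = (3.9/11.6)(39 − 49.2) + 16.3 = 12.87
anchor → Form N (Cohort 2): y = (8.9/4.9)(12.87 − 14.2) + 46.3 = 43.9

43.9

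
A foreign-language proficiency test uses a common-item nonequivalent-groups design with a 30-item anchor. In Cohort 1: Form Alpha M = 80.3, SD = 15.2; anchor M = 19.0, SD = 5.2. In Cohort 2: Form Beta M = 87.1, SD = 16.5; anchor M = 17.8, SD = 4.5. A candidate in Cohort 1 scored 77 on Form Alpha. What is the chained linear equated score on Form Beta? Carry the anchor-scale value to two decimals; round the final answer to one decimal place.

Form Alpha → anchor (Cohort 1): v = (5.2/15.2)(77 − 80.3) + 19.0 = 17.87
anchor → Form Beta (Cohort 2): y = (16.5/4.5)(17.87 − 17.8) + 87.1 = 87.4

87.4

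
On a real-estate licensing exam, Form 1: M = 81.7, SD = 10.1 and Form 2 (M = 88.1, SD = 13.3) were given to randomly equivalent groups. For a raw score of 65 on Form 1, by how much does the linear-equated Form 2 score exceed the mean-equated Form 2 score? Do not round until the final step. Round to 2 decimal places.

Mean-equated: 65 + (88.1 − 81.7) = 71.40
Linear-equated: (13.3/10.1)(65 − 81.7) + 88.1 = 66.109
Difference = 66.109 − 71.40 = -5.29

-5.29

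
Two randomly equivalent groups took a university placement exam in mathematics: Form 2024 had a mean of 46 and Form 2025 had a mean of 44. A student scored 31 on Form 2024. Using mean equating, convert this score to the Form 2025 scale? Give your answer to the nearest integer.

Mean equating: y = x + (M_Y − M_X) = 31 + (44 − 46) = 29

29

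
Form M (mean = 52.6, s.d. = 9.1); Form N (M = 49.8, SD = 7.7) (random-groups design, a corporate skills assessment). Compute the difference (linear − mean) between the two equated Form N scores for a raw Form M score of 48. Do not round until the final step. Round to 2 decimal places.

0.71

Mean-equated: 48 + (49.8 − 52.6) = 45.20
Linear-equated: (7.7/9.1)(48 − 52.6) + 49.8 = 45.908
Difference = 45.908 − 45.20 = 0.71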